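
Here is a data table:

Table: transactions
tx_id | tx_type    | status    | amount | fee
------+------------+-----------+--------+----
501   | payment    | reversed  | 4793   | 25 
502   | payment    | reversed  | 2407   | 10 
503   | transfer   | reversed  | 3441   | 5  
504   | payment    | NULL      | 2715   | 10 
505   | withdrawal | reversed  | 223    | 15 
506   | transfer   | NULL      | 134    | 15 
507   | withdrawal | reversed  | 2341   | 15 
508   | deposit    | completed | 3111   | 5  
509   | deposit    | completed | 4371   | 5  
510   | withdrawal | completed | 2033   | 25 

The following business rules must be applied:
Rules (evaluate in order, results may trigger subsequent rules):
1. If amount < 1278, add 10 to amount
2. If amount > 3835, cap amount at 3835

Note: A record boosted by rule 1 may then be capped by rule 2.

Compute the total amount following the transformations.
24095

Step 1: Apply rule 1 to records with amount < 1278
  - 2 records get bonus of 10
  - Of these, 0 records then exceed 3835 and get capped
Step 2: Apply rule 2 to records with amount > 3835
  - 2 records (original) are capped
Step 3: Calculate final sum = 24095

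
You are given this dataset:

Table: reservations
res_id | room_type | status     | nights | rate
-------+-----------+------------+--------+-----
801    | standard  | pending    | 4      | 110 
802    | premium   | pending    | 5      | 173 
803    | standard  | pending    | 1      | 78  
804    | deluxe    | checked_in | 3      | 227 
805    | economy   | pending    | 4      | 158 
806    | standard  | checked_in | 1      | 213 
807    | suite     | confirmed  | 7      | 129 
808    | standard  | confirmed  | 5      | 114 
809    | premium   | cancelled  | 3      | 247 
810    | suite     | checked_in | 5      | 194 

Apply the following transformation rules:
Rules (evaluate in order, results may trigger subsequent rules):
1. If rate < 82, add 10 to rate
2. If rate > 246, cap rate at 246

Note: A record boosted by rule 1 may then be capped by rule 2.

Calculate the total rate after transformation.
1652

Step 1: Apply rule 1 to records with rate < 82
  - 1 records get bonus of 10
  - Of these, 0 records then exceed 246 and get capped
Step 2: Apply rule 2 to records with rate > 246
  - 1 records (original) are capped
Step 3: Calculate final sum = 1652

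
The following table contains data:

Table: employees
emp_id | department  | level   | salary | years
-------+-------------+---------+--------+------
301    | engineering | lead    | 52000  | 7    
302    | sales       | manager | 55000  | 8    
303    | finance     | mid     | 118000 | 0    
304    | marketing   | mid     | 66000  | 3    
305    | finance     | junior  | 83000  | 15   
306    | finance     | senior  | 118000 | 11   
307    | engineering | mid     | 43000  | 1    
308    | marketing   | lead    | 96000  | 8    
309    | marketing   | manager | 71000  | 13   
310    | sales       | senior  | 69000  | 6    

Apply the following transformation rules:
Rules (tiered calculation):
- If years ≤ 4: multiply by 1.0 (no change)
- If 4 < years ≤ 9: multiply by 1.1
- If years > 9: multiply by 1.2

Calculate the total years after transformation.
82.7

Step 1: Tier 1 (years ≤ 4): 3 records, sum = 4 × 1.0 = 4.0
Step 2: Tier 2 (4 < years ≤ 9): 4 records, sum = 29 × 1.1 = 31.9
Step 3: Tier 3 (years > 9): 3 records, sum = 39 × 1.2 = 46.8
Step 4: Final sum = 4.0 + 31.9 + 46.8 = 82.7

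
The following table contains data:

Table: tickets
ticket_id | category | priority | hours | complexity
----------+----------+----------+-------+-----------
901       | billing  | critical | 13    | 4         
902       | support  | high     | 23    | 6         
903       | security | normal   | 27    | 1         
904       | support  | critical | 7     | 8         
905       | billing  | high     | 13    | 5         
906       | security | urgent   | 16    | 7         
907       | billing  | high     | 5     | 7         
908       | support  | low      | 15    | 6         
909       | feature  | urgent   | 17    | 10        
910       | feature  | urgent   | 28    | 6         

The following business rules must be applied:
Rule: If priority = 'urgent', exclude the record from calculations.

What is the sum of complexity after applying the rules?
37

Step 1: Identify records where priority = 'urgent'
Step 2: The excluded records sum to 23
Step 3: Original total complexity = 60
Step 4: Remaining total = 60 - 23 = 37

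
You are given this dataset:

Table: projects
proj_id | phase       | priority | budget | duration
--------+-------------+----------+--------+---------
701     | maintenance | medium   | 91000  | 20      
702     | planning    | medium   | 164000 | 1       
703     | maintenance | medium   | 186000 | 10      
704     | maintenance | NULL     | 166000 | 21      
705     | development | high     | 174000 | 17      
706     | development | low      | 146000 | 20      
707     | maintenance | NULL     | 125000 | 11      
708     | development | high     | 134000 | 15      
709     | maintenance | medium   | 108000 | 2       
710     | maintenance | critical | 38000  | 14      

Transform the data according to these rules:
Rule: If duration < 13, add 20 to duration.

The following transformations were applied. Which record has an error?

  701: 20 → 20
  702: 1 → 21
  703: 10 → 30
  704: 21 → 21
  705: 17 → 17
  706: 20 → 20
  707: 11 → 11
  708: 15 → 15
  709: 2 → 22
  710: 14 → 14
Record 707 has an error. The correct transformed value should be 31, not 11.

Step 1: Check each record against the rule
Step 2: Record 707 has duration = 11
Step 3: Since 11 < 13, the bonus should have been applied
Step 4: Correct value = 31, but claimed value = 11
Conclusion: Record 707 has the error.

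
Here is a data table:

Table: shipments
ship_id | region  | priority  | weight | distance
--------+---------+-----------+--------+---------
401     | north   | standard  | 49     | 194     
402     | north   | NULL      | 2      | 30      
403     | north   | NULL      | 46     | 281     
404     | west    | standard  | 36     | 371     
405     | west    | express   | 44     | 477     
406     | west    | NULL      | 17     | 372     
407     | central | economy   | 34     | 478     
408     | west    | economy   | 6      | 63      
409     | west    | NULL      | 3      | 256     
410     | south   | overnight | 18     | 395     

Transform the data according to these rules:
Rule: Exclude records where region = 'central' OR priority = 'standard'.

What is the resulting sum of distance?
1874

Step 1: Find records where region = 'central' OR priority = 'standard'
Step 2: 3 records match, summing to 1043
Step 3: Original sum: 2917
Step 4: Remaining sum = 2917 - 1043 = 1874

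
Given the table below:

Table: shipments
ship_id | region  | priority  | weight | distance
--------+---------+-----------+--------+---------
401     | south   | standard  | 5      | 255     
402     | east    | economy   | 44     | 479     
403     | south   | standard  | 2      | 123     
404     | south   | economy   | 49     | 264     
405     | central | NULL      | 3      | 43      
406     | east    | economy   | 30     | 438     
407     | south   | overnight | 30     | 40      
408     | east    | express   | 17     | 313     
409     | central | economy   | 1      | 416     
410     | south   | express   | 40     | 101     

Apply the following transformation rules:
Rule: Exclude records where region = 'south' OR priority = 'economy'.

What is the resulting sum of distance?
356

Step 1: Find records where region = 'south' OR priority = 'economy'
Step 2: 8 records match, summing to 2116
Step 3: Original sum: 2472
Step 4: Remaining sum = 2472 - 2116 = 356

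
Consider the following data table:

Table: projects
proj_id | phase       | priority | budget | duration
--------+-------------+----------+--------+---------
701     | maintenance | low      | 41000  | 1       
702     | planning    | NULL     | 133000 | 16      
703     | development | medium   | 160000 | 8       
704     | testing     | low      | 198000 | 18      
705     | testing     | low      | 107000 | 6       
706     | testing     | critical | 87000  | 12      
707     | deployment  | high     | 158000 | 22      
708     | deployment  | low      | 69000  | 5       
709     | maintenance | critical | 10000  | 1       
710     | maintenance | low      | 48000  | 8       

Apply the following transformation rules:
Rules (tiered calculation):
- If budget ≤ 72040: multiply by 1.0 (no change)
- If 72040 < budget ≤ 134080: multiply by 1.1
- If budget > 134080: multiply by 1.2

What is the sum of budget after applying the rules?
1146900.0

Step 1: Tier 1 (budget ≤ 72040): 4 records, sum = 168000 × 1.0 = 168000.0
Step 2: Tier 2 (72040 < budget ≤ 134080): 3 records, sum = 327000 × 1.1 = 359700.0
Step 3: Tier 3 (budget > 134080): 3 records, sum = 516000 × 1.2 = 619200.0
Step 4: Final sum = 168000.0 + 359700.0 + 619200.0 = 1146900.0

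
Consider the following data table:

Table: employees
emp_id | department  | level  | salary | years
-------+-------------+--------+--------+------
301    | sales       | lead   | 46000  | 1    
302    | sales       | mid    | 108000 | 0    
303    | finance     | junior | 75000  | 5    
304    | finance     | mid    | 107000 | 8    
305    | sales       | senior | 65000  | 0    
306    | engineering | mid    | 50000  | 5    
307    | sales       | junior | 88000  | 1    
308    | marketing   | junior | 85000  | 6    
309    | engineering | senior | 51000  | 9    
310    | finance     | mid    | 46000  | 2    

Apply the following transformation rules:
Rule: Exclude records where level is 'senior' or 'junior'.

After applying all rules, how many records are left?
5

Step 1: Count records to exclude
  - 2 (senior) + 3 (junior) = 5 records
Step 2: Total records: 10
Step 3: Remaining = 10 - 5 = 5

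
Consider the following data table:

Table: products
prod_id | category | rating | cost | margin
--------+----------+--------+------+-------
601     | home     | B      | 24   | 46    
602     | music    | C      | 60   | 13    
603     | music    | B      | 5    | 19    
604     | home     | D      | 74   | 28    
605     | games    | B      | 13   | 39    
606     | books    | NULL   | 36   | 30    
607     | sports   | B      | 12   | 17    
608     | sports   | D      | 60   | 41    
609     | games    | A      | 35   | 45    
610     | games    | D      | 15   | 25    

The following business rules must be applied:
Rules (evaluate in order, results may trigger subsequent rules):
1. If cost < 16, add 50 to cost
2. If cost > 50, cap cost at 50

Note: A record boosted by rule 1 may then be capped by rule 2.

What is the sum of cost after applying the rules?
445

Step 1: Apply rule 1 to records with cost < 16
  - 4 records get bonus of 50
  - Of these, 4 records then exceed 50 and get capped
Step 2: Apply rule 2 to records with cost > 50
  - 3 records (original) are capped
Step 3: Calculate final sum = 445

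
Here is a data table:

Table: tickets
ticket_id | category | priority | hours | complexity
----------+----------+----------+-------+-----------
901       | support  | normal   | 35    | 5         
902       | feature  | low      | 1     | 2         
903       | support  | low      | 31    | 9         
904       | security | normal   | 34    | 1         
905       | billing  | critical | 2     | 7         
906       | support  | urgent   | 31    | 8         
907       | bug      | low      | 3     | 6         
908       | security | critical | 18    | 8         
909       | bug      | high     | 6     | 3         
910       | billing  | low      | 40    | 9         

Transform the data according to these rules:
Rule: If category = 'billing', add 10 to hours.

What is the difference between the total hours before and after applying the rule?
20

Step 1: Original sum of hours = 201
Step 2: 2 records have category = 'billing'
Step 3: Each affected record changes by 10
Step 4: Total change = 2 × 10 = 20
Step 5: New sum = 201 + 20 = 221
Step 6: Difference = |221 - 201| = 20
        (Sum increased by 20)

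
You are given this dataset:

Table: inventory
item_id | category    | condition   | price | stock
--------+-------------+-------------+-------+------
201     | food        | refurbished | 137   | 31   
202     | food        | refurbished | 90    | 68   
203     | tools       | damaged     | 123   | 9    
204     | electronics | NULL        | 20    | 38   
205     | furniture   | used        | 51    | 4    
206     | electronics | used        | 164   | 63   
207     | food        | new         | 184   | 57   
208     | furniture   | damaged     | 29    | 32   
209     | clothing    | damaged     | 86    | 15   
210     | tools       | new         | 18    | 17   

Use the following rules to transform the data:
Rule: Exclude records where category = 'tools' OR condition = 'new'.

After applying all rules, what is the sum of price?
577

Step 1: Find records where category = 'tools' OR condition = 'new'
Step 2: 3 records match, summing to 325
Step 3: Original sum: 902
Step 4: Remaining sum = 902 - 325 = 577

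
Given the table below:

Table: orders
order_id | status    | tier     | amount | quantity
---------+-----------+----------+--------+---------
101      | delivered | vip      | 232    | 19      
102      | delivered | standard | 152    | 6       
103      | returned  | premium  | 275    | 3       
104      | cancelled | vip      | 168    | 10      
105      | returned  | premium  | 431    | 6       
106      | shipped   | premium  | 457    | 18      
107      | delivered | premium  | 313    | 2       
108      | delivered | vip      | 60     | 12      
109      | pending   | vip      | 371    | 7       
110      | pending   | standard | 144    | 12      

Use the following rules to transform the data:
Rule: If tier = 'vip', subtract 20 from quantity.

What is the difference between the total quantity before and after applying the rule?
80

Step 1: Original sum of quantity = 95
Step 2: 4 records have tier = 'vip'
Step 3: Each affected record changes by -20
Step 4: Total change = 4 × -20 = -80
Step 5: New sum = 95 + -80 = 15
Step 6: Difference = |15 - 95| = 80
        (Sum decreased by 80)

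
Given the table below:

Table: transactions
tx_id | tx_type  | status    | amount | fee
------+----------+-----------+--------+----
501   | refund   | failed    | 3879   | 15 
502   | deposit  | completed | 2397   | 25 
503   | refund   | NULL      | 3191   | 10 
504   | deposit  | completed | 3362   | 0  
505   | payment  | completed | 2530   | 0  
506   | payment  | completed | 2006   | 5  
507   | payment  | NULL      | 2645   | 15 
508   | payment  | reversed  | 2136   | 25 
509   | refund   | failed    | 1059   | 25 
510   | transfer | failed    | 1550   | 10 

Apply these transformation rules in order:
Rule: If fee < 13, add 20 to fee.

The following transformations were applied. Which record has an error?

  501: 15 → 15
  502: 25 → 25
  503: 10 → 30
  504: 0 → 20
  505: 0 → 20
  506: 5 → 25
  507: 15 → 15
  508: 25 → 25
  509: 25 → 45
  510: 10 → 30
Record 509 has an error. The correct transformed value should be 25, not 45.

Step 1: Check each record against the rule
Step 2: Record 509 has fee = 25
Step 3: Since 25 >= 13, the bonus should not have been applied
Step 4: Correct value = 25, but claimed value = 45
Conclusion: Record 509 has the error.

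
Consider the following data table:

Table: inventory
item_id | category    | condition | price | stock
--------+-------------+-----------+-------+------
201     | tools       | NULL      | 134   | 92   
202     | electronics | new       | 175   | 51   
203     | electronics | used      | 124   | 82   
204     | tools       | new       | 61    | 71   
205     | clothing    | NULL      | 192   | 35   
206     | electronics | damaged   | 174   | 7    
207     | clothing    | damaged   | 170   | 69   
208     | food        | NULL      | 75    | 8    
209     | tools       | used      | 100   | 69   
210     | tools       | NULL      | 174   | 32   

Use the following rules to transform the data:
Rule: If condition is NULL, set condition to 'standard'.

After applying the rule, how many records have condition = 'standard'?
4

Step 1: Count records where condition IS NULL
Step 2: Found 4 records with NULL condition
Step 3: These records will have condition set to 'standard'
Step 4: Records already having condition = 'standard': 0
Step 5: Answer: 4 + 0 = 4 records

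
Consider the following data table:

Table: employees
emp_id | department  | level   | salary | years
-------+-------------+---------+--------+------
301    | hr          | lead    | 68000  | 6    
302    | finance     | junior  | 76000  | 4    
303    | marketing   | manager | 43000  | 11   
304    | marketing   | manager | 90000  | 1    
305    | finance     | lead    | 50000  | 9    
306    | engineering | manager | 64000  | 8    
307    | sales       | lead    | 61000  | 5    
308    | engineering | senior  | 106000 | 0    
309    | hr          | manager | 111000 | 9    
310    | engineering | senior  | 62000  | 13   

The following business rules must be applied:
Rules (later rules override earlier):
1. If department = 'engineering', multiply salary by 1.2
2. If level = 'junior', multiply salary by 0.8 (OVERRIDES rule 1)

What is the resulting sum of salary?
762200.0

Step 1: Rule 2 takes priority for records with level = 'junior'
  - 1 records: 76000 × 0.8 = 60800.0
Step 2: Rule 1 applies to remaining records with department = 'engineering'
  - 3 records: 232000 × 1.2 = 278400.0
Step 3: Other records unchanged: 423000
Step 4: Final sum = 60800.0 + 278400.0 + 423000 = 762200.0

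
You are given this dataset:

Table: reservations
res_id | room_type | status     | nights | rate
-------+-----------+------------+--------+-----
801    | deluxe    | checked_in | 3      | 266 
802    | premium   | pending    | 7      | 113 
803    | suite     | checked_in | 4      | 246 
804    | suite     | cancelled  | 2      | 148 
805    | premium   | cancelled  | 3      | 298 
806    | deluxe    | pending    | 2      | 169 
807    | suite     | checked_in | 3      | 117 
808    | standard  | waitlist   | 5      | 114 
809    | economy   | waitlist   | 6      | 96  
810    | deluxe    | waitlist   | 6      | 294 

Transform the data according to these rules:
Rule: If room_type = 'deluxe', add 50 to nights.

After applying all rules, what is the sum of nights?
191

Step 1: Count records where room_type = 'deluxe': 3
Step 2: Total bonus added: 3 × 50 = 150
Step 3: Original sum of nights: 41
Step 4: Final sum = 41 + 150 = 191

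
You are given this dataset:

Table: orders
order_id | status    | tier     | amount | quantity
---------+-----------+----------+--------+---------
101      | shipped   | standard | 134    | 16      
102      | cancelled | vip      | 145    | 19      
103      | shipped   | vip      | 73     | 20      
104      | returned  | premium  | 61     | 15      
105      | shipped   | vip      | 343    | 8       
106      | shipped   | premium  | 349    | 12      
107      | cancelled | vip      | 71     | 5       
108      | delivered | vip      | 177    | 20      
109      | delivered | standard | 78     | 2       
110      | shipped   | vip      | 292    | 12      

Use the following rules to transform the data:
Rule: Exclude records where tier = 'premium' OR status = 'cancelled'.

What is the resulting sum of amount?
1097

Step 1: Find records where tier = 'premium' OR status = 'cancelled'
Step 2: 4 records match, summing to 626
Step 3: Original sum: 1723
Step 4: Remaining sum = 1723 - 626 = 1097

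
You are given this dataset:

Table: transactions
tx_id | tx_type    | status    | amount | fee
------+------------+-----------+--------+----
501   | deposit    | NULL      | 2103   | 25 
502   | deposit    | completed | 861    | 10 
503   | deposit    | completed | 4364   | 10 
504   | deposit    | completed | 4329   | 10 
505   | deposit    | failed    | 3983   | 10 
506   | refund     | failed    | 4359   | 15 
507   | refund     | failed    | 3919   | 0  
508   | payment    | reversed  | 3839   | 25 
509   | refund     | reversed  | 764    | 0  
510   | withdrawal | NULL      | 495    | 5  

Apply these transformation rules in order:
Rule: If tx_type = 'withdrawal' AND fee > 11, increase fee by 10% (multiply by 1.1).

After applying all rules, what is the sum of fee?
110

Step 1: Find records where tx_type = 'withdrawal' AND fee > 11
Step 2: 0 records match, summing to 0
Step 3: After multiplier: 0 × 1.1 = 0.0
Step 4: Unaffected records sum: 110
Step 5: Final sum = 0.0 + 110 = 110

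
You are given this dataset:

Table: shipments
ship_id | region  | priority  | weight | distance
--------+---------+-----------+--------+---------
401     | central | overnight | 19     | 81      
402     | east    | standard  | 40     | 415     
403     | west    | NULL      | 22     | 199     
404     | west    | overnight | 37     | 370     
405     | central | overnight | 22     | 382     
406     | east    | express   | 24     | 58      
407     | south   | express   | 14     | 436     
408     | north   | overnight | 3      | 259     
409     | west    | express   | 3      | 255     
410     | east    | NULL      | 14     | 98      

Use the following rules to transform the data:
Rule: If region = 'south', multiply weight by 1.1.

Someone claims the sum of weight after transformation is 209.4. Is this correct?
No, the correct result is 199.4.

Step 1: Calculate the correct sum after transformation
Step 2: Apply multiplier 1.1 to records where region = 'south'
Step 3: Correct result = 199.4
Step 4: Claimed result = 209.4
Step 5: 199.4 ≠ 209.4
Conclusion: The claimed result is incorrect. The correct answer is 199.4.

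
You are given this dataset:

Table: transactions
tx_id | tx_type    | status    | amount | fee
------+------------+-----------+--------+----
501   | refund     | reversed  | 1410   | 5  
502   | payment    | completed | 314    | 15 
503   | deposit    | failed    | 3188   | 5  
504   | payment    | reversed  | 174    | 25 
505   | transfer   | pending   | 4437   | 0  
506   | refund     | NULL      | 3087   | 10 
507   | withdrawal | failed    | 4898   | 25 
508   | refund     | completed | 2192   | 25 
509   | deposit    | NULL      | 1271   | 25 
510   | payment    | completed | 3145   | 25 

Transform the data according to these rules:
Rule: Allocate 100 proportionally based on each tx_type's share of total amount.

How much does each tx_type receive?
deposit: 18.49, payment: 15.06, refund: 27.74, transfer: 18.4, withdrawal: 20.31

Step 1: Calculate total amount = 24116
Step 2: Calculate each tx_type's proportion:
  deposit: 4459/24116 = 18.49% → 18.49
  payment: 3633/24116 = 15.06% → 15.06
  refund: 6689/24116 = 27.74% → 27.74
  transfer: 4437/24116 = 18.40% → 18.4
  withdrawal: 4898/24116 = 20.31% → 20.31
Step 3: Verify: sum of allocations ≈ 100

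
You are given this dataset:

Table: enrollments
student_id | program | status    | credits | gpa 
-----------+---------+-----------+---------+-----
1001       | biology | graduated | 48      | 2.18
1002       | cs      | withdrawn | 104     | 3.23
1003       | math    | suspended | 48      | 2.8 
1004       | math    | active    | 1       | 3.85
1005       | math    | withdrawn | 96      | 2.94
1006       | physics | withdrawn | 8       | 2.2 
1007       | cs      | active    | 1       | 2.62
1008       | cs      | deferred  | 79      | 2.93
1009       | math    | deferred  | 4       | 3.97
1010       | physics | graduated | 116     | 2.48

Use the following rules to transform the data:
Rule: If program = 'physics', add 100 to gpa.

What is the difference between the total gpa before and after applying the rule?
200.0

Step 1: Original sum of gpa = 29.2
Step 2: 2 records have program = 'physics'
Step 3: Each affected record changes by 100
Step 4: Total change = 2 × 100 = 200
Step 5: New sum = 29.2 + 200 = 229.2
Step 6: Difference = |229.2 - 29.2| = 200.0
        (Sum increased by 200.0)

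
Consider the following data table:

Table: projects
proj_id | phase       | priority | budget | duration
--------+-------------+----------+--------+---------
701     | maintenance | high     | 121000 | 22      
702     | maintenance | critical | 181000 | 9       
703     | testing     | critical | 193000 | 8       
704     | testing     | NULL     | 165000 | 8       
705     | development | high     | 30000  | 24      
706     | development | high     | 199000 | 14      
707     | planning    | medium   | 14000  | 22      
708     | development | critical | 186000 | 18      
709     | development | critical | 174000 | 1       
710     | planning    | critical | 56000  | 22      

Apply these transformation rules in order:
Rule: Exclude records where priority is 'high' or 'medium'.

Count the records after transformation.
6

Step 1: Count records to exclude
  - 3 (high) + 1 (medium) = 4 records
Step 2: Total records: 10
Step 3: Remaining = 10 - 4 = 6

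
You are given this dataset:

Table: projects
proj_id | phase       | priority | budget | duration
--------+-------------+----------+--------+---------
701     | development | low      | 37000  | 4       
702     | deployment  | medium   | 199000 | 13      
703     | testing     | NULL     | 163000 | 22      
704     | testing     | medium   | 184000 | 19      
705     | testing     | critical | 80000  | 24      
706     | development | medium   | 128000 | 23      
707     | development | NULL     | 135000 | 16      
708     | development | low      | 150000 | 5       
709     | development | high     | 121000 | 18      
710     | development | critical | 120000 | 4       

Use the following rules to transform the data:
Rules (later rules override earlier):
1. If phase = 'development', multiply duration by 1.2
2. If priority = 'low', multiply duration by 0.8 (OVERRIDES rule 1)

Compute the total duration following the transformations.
158.4

Step 1: Rule 2 takes priority for records with priority = 'low'
  - 2 records: 9 × 0.8 = 7.2
Step 2: Rule 1 applies to remaining records with phase = 'development'
  - 4 records: 61 × 1.2 = 73.2
Step 3: Other records unchanged: 78
Step 4: Final sum = 7.2 + 73.2 + 78 = 158.4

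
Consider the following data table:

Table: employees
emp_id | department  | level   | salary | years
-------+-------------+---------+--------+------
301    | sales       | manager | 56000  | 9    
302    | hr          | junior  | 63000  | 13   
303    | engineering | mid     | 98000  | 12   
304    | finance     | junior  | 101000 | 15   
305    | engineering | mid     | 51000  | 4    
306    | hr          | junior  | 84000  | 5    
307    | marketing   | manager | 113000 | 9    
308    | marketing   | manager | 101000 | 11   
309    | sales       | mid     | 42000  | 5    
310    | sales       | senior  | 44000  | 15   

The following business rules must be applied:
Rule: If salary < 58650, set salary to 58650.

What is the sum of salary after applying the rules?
794600

Step 1: 4 records have salary < 58650
Step 2: These records originally summed to 193000
Step 3: After setting to minimum: 4 × 58650 = 234600
Step 4: Unaffected records sum: 560000
Step 5: Final sum = 234600 + 560000 = 794600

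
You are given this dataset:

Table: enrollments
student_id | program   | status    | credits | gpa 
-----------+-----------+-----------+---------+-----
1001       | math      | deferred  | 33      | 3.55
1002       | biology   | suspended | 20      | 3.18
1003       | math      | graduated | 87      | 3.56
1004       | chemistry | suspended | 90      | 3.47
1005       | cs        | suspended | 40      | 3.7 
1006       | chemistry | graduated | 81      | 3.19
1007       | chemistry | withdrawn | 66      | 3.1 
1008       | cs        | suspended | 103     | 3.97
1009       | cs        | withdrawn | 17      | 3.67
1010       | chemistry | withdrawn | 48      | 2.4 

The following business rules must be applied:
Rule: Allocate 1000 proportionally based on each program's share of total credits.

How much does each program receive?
biology: 34.19, chemistry: 487.18, cs: 273.5, math: 205.13

Step 1: Calculate total credits = 585
Step 2: Calculate each program's proportion:
  biology: 20/585 = 3.42% → 34.19
  chemistry: 285/585 = 48.72% → 487.18
  cs: 160/585 = 27.35% → 273.5
  math: 120/585 = 20.51% → 205.13
Step 3: Verify: sum of allocations ≈ 1000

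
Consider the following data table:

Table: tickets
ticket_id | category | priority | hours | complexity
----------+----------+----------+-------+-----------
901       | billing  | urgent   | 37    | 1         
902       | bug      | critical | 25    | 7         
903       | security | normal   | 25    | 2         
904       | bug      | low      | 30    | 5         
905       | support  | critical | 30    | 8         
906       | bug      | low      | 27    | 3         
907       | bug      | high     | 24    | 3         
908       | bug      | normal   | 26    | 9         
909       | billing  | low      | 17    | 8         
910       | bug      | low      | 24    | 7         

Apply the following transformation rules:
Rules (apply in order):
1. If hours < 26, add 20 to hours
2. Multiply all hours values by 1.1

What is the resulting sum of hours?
401.5

Step 1: Apply Rule 1 - Add 20 to records with hours < 26
  - 5 records affected: 115 + (5 × 20) = 215
  - Unaffected records: 150
  - Sum after Rule 1: 365
Step 2: Apply Rule 2 - Multiply all by 1.1
  - 365 × 1.1 = 401.5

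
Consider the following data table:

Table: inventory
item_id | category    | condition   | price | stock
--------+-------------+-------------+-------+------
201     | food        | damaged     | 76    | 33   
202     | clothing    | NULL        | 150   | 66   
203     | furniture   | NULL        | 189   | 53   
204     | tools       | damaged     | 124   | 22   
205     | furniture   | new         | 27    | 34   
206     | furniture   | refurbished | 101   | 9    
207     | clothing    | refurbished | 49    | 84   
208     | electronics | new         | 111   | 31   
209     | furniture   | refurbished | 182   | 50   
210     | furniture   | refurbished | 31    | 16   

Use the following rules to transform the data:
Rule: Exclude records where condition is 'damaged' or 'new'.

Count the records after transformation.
6

Step 1: Count records to exclude
  - 2 (damaged) + 2 (new) = 4 records
Step 2: Total records: 10
Step 3: Remaining = 10 - 4 = 6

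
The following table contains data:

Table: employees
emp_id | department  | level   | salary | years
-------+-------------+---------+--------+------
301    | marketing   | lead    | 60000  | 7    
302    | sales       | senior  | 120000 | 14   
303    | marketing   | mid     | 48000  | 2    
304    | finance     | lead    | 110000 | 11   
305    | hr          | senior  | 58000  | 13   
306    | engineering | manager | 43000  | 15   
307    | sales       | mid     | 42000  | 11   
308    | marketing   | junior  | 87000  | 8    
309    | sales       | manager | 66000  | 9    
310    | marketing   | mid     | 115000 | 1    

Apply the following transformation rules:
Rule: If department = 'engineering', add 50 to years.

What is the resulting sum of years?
141

Step 1: Count records where department = 'engineering': 1
Step 2: Total bonus added: 1 × 50 = 50
Step 3: Original sum of years: 91
Step 4: Final sum = 91 + 50 = 141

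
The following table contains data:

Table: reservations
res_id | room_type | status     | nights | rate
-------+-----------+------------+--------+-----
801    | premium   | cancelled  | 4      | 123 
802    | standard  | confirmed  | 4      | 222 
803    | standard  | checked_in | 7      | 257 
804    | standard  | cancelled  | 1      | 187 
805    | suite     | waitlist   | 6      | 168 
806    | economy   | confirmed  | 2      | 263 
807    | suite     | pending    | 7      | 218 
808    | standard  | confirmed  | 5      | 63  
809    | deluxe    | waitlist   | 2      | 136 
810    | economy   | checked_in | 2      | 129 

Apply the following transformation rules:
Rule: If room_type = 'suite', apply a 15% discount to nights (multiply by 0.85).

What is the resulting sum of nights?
38.05

Step 1: Records with room_type = 'suite' have total nights = 13
Step 2: Apply multiplier: 13 × 0.85 = 11.05
Step 3: Other records total: 27
Step 4: Final sum = 11.05 + 27 = 38.05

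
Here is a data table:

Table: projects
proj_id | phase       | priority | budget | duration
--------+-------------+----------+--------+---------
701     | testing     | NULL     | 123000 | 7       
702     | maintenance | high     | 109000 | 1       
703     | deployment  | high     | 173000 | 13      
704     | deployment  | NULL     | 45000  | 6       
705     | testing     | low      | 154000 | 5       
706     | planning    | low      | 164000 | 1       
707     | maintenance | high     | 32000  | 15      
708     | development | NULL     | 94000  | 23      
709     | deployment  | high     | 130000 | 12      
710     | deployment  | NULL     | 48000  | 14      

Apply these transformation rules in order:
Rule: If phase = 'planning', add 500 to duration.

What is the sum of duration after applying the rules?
597

Step 1: Count records where phase = 'planning': 1
Step 2: Total bonus added: 1 × 500 = 500
Step 3: Original sum of duration: 97
Step 4: Final sum = 97 + 500 = 597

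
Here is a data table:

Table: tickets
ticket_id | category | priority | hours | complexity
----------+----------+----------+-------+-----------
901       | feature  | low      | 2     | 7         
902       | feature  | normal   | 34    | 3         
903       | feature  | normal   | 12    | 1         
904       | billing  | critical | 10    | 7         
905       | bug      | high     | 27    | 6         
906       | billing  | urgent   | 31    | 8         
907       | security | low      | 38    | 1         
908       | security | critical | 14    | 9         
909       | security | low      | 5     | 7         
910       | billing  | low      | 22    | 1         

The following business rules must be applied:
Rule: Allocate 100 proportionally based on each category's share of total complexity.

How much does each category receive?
billing: 32.0, bug: 12.0, feature: 22.0, security: 34.0

Step 1: Calculate total complexity = 50
Step 2: Calculate each category's proportion:
  billing: 16/50 = 32.00% → 32.0
  bug: 6/50 = 12.00% → 12.0
  feature: 11/50 = 22.00% → 22.0
  security: 17/50 = 34.00% → 34.0
Step 3: Verify: sum of allocations ≈ 100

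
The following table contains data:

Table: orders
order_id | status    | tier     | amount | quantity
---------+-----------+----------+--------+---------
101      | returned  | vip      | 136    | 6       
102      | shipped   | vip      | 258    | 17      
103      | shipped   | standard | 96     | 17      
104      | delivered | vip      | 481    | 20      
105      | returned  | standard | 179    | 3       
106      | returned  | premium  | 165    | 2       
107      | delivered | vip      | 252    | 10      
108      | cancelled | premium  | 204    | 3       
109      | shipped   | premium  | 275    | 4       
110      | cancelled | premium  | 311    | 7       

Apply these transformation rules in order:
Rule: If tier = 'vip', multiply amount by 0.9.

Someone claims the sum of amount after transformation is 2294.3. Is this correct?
No, the correct result is 2244.3.

Step 1: Calculate the correct sum after transformation
Step 2: Apply multiplier 0.9 to records where tier = 'vip'
Step 3: Correct result = 2244.3
Step 4: Claimed result = 2294.3
Step 5: 2244.3 ≠ 2294.3
Conclusion: The claimed result is incorrect. The correct answer is 2244.3.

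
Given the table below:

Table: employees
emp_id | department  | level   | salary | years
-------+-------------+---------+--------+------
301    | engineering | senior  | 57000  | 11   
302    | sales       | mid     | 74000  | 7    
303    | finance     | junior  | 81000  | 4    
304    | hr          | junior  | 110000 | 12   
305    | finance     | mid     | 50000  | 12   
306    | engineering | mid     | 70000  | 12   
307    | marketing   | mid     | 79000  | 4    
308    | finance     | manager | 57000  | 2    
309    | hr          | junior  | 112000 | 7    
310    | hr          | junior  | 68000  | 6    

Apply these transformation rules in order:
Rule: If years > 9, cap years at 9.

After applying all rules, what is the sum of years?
66

Step 1: 4 records have years > 9
Step 2: These records originally summed to 47
Step 3: After capping: 4 × 9 = 36
Step 4: Unaffected records sum: 30
Step 5: Final sum = 36 + 30 = 66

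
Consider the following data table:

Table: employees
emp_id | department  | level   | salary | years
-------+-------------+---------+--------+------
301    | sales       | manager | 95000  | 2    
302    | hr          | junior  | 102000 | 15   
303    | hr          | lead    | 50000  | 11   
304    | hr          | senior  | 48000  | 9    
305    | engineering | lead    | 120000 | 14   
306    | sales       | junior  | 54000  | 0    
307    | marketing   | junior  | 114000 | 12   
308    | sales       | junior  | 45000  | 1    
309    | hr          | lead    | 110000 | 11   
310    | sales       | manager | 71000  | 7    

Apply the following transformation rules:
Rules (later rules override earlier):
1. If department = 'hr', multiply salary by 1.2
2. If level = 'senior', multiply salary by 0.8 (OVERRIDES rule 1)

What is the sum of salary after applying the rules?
851800.0

Step 1: Rule 2 takes priority for records with level = 'senior'
  - 1 records: 48000 × 0.8 = 38400.0
Step 2: Rule 1 applies to remaining records with department = 'hr'
  - 3 records: 262000 × 1.2 = 314400.0
Step 3: Other records unchanged: 499000
Step 4: Final sum = 38400.0 + 314400.0 + 499000 = 851800.0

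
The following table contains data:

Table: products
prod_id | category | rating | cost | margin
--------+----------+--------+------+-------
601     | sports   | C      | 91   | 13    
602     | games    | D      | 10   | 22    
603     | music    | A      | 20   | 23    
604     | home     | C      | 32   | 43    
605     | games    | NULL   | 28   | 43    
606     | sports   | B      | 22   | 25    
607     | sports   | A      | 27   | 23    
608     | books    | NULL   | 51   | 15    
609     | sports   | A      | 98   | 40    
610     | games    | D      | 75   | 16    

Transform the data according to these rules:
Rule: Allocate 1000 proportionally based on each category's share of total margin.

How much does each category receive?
books: 57.03, games: 307.98, home: 163.5, music: 87.45, sports: 384.03

Step 1: Calculate total margin = 263
Step 2: Calculate each category's proportion:
  books: 15/263 = 5.70% → 57.03
  games: 81/263 = 30.80% → 307.98
  home: 43/263 = 16.35% → 163.5
  music: 23/263 = 8.75% → 87.45
  sports: 101/263 = 38.40% → 384.03
Step 3: Verify: sum of allocations ≈ 1000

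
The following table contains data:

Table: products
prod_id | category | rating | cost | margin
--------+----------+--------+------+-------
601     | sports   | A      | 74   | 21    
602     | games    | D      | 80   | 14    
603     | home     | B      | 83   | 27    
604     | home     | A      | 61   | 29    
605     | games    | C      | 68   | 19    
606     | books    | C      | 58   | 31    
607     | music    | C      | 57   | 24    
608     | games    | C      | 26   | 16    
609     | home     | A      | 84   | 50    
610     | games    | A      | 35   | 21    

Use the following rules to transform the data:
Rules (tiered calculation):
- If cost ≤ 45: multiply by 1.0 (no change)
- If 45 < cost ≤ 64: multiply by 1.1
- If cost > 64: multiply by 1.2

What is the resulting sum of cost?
721.4

Step 1: Tier 1 (cost ≤ 45): 2 records, sum = 61 × 1.0 = 61.0
Step 2: Tier 2 (45 < cost ≤ 64): 3 records, sum = 176 × 1.1 = 193.6
Step 3: Tier 3 (cost > 64): 5 records, sum = 389 × 1.2 = 466.8
Step 4: Final sum = 61.0 + 193.6 + 466.8 = 721.4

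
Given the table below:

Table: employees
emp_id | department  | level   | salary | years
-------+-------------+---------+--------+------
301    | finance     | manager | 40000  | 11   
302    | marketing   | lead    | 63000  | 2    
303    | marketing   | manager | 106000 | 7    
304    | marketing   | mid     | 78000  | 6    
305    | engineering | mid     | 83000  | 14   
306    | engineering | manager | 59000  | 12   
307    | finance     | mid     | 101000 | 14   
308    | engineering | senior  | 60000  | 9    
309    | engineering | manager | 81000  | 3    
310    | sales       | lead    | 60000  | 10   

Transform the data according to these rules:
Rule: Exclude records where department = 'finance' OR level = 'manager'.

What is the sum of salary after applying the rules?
344000

Step 1: Find records where department = 'finance' OR level = 'manager'
Step 2: 5 records match, summing to 387000
Step 3: Original sum: 731000
Step 4: Remaining sum = 731000 - 387000 = 344000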